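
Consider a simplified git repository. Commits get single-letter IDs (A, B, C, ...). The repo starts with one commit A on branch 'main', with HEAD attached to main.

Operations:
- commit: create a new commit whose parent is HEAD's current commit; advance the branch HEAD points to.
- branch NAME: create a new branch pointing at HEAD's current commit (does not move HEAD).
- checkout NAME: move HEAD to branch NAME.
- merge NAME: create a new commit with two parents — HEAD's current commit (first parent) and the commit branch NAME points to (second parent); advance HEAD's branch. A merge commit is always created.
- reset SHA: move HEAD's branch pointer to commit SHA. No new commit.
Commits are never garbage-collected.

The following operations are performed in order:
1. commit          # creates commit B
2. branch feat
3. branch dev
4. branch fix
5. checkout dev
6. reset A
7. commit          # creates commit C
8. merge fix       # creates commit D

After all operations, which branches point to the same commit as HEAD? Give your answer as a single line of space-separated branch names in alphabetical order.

Answer: dev

Derivation:
After op 1 (commit): HEAD=main@B [main=B]
After op 2 (branch): HEAD=main@B [feat=B main=B]
After op 3 (branch): HEAD=main@B [dev=B feat=B main=B]
After op 4 (branch): HEAD=main@B [dev=B feat=B fix=B main=B]
After op 5 (checkout): HEAD=dev@B [dev=B feat=B fix=B main=B]
After op 6 (reset): HEAD=dev@A [dev=A feat=B fix=B main=B]
After op 7 (commit): HEAD=dev@C [dev=C feat=B fix=B main=B]
After op 8 (merge): HEAD=dev@D [dev=D feat=B fix=B main=B]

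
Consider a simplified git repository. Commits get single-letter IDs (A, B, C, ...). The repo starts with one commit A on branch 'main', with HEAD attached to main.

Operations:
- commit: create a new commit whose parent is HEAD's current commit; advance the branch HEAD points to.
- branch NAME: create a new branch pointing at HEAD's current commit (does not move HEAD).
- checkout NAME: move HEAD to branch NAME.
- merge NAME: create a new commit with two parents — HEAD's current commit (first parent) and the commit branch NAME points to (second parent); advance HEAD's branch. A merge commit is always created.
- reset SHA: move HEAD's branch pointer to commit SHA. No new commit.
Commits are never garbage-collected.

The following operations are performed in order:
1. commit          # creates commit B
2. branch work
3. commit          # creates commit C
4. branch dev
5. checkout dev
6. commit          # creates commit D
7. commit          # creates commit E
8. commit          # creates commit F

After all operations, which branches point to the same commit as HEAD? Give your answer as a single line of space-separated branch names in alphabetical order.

After op 1 (commit): HEAD=main@B [main=B]
After op 2 (branch): HEAD=main@B [main=B work=B]
After op 3 (commit): HEAD=main@C [main=C work=B]
After op 4 (branch): HEAD=main@C [dev=C main=C work=B]
After op 5 (checkout): HEAD=dev@C [dev=C main=C work=B]
After op 6 (commit): HEAD=dev@D [dev=D main=C work=B]
After op 7 (commit): HEAD=dev@E [dev=E main=C work=B]
After op 8 (commit): HEAD=dev@F [dev=F main=C work=B]

Answer: dev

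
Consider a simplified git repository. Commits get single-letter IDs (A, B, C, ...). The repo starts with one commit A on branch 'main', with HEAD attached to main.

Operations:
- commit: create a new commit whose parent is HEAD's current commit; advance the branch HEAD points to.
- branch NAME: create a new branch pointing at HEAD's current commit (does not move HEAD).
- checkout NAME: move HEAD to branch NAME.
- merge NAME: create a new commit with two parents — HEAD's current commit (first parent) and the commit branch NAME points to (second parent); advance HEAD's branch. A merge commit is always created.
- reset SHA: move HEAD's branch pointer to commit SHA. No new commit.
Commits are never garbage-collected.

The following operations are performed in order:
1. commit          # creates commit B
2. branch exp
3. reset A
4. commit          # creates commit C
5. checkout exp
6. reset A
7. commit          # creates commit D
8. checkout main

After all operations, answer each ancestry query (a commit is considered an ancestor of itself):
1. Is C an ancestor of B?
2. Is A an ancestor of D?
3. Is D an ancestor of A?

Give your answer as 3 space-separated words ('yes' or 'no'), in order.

Answer: no yes no

Derivation:
After op 1 (commit): HEAD=main@B [main=B]
After op 2 (branch): HEAD=main@B [exp=B main=B]
After op 3 (reset): HEAD=main@A [exp=B main=A]
After op 4 (commit): HEAD=main@C [exp=B main=C]
After op 5 (checkout): HEAD=exp@B [exp=B main=C]
After op 6 (reset): HEAD=exp@A [exp=A main=C]
After op 7 (commit): HEAD=exp@D [exp=D main=C]
After op 8 (checkout): HEAD=main@C [exp=D main=C]
ancestors(B) = {A,B}; C in? no
ancestors(D) = {A,D}; A in? yes
ancestors(A) = {A}; D in? no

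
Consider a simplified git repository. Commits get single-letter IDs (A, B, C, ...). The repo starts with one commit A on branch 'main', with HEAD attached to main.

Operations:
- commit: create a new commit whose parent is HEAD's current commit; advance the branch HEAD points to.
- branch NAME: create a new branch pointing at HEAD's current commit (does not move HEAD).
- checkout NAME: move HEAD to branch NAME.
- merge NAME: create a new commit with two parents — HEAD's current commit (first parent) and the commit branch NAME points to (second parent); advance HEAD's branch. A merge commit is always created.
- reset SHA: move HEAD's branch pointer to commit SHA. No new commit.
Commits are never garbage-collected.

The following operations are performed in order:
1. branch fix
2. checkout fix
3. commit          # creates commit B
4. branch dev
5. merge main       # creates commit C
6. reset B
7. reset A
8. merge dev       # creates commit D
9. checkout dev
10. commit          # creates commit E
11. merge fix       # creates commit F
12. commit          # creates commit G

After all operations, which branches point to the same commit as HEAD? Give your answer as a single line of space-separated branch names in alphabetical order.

After op 1 (branch): HEAD=main@A [fix=A main=A]
After op 2 (checkout): HEAD=fix@A [fix=A main=A]
After op 3 (commit): HEAD=fix@B [fix=B main=A]
After op 4 (branch): HEAD=fix@B [dev=B fix=B main=A]
After op 5 (merge): HEAD=fix@C [dev=B fix=C main=A]
After op 6 (reset): HEAD=fix@B [dev=B fix=B main=A]
After op 7 (reset): HEAD=fix@A [dev=B fix=A main=A]
After op 8 (merge): HEAD=fix@D [dev=B fix=D main=A]
After op 9 (checkout): HEAD=dev@B [dev=B fix=D main=A]
After op 10 (commit): HEAD=dev@E [dev=E fix=D main=A]
After op 11 (merge): HEAD=dev@F [dev=F fix=D main=A]
After op 12 (commit): HEAD=dev@G [dev=G fix=D main=A]

Answer: dev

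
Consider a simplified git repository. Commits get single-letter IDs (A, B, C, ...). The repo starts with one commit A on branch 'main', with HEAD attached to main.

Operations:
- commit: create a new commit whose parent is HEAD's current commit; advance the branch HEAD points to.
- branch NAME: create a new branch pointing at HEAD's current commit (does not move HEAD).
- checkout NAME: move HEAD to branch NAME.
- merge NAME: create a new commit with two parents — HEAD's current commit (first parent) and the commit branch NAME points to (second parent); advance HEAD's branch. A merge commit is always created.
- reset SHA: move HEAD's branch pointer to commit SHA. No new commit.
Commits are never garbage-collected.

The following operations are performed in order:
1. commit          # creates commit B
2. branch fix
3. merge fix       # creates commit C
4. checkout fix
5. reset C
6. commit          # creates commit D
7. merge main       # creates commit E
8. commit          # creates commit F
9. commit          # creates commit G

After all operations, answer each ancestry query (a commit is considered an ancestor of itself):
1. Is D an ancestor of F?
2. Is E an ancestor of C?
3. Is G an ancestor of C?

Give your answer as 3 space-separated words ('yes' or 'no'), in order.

Answer: yes no no

Derivation:
After op 1 (commit): HEAD=main@B [main=B]
After op 2 (branch): HEAD=main@B [fix=B main=B]
After op 3 (merge): HEAD=main@C [fix=B main=C]
After op 4 (checkout): HEAD=fix@B [fix=B main=C]
After op 5 (reset): HEAD=fix@C [fix=C main=C]
After op 6 (commit): HEAD=fix@D [fix=D main=C]
After op 7 (merge): HEAD=fix@E [fix=E main=C]
After op 8 (commit): HEAD=fix@F [fix=F main=C]
After op 9 (commit): HEAD=fix@G [fix=G main=C]
ancestors(F) = {A,B,C,D,E,F}; D in? yes
ancestors(C) = {A,B,C}; E in? no
ancestors(C) = {A,B,C}; G in? no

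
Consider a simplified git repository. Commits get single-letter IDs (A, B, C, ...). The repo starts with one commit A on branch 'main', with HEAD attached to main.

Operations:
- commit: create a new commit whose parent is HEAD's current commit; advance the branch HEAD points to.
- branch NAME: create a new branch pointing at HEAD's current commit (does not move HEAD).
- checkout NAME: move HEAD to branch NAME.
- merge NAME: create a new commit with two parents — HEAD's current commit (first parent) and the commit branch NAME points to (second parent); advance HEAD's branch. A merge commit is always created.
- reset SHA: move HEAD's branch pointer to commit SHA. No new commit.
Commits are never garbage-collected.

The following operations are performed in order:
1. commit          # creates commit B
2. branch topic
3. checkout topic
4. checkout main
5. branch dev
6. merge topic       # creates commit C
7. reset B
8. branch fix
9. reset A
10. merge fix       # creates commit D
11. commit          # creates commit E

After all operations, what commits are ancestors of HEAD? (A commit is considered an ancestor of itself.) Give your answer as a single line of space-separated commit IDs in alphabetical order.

Answer: A B D E

Derivation:
After op 1 (commit): HEAD=main@B [main=B]
After op 2 (branch): HEAD=main@B [main=B topic=B]
After op 3 (checkout): HEAD=topic@B [main=B topic=B]
After op 4 (checkout): HEAD=main@B [main=B topic=B]
After op 5 (branch): HEAD=main@B [dev=B main=B topic=B]
After op 6 (merge): HEAD=main@C [dev=B main=C topic=B]
After op 7 (reset): HEAD=main@B [dev=B main=B topic=B]
After op 8 (branch): HEAD=main@B [dev=B fix=B main=B topic=B]
After op 9 (reset): HEAD=main@A [dev=B fix=B main=A topic=B]
After op 10 (merge): HEAD=main@D [dev=B fix=B main=D topic=B]
After op 11 (commit): HEAD=main@E [dev=B fix=B main=E topic=B]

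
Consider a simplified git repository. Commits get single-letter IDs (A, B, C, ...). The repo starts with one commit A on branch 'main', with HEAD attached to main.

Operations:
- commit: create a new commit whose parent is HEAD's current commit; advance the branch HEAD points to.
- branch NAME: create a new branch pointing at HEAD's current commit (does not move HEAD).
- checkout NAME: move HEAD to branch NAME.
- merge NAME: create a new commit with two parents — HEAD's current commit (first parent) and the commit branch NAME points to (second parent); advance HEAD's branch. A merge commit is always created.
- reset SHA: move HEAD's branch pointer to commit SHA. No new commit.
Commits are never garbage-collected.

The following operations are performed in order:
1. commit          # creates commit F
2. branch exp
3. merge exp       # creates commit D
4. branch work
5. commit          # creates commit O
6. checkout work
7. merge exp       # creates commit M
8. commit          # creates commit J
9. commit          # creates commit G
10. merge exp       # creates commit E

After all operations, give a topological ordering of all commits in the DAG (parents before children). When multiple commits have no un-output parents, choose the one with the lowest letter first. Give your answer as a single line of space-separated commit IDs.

After op 1 (commit): HEAD=main@F [main=F]
After op 2 (branch): HEAD=main@F [exp=F main=F]
After op 3 (merge): HEAD=main@D [exp=F main=D]
After op 4 (branch): HEAD=main@D [exp=F main=D work=D]
After op 5 (commit): HEAD=main@O [exp=F main=O work=D]
After op 6 (checkout): HEAD=work@D [exp=F main=O work=D]
After op 7 (merge): HEAD=work@M [exp=F main=O work=M]
After op 8 (commit): HEAD=work@J [exp=F main=O work=J]
After op 9 (commit): HEAD=work@G [exp=F main=O work=G]
After op 10 (merge): HEAD=work@E [exp=F main=O work=E]
commit A: parents=[]
commit D: parents=['F', 'F']
commit E: parents=['G', 'F']
commit F: parents=['A']
commit G: parents=['J']
commit J: parents=['M']
commit M: parents=['D', 'F']
commit O: parents=['D']

Answer: A F D M J G E O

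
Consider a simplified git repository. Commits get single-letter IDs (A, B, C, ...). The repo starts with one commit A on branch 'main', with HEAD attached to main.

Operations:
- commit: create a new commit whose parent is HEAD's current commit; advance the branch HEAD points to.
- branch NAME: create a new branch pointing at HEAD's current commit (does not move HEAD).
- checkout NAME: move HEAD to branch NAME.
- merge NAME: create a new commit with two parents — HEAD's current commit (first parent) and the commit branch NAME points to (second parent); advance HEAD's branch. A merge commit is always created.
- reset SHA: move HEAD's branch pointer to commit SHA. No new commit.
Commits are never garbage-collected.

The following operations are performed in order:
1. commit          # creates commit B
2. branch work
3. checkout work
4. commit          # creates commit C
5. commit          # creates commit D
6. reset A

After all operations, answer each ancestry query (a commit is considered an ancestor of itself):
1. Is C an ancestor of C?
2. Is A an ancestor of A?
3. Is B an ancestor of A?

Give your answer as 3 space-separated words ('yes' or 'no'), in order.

After op 1 (commit): HEAD=main@B [main=B]
After op 2 (branch): HEAD=main@B [main=B work=B]
After op 3 (checkout): HEAD=work@B [main=B work=B]
After op 4 (commit): HEAD=work@C [main=B work=C]
After op 5 (commit): HEAD=work@D [main=B work=D]
After op 6 (reset): HEAD=work@A [main=B work=A]
ancestors(C) = {A,B,C}; C in? yes
ancestors(A) = {A}; A in? yes
ancestors(A) = {A}; B in? no

Answer: yes yes no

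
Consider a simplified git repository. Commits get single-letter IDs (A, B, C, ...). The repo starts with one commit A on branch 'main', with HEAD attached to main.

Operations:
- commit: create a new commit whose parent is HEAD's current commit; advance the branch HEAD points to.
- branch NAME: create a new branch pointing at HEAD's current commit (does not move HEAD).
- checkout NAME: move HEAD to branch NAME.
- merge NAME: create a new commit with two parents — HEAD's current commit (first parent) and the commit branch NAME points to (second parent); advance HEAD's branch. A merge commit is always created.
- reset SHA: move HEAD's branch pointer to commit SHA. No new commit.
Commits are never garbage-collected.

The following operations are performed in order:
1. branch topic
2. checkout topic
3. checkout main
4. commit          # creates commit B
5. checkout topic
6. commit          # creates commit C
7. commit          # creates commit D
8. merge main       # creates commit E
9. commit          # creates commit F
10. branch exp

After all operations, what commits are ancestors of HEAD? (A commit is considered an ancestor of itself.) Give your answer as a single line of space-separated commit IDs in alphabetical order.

Answer: A B C D E F

Derivation:
After op 1 (branch): HEAD=main@A [main=A topic=A]
After op 2 (checkout): HEAD=topic@A [main=A topic=A]
After op 3 (checkout): HEAD=main@A [main=A topic=A]
After op 4 (commit): HEAD=main@B [main=B topic=A]
After op 5 (checkout): HEAD=topic@A [main=B topic=A]
After op 6 (commit): HEAD=topic@C [main=B topic=C]
After op 7 (commit): HEAD=topic@D [main=B topic=D]
After op 8 (merge): HEAD=topic@E [main=B topic=E]
After op 9 (commit): HEAD=topic@F [main=B topic=F]
After op 10 (branch): HEAD=topic@F [exp=F main=B topic=F]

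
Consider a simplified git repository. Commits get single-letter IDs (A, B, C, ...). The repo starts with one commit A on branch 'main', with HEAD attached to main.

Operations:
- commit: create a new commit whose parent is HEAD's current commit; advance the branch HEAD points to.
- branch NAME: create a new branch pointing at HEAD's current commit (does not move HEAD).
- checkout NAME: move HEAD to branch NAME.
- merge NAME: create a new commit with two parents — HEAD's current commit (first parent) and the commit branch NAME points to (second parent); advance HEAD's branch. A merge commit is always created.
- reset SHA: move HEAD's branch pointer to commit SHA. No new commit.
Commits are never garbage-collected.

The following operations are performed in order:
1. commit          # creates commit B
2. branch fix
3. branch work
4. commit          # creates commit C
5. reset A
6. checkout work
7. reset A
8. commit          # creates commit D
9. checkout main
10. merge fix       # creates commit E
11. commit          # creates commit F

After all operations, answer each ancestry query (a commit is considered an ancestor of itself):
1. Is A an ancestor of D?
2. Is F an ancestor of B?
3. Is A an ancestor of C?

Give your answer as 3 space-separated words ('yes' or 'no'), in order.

Answer: yes no yes

Derivation:
After op 1 (commit): HEAD=main@B [main=B]
After op 2 (branch): HEAD=main@B [fix=B main=B]
After op 3 (branch): HEAD=main@B [fix=B main=B work=B]
After op 4 (commit): HEAD=main@C [fix=B main=C work=B]
After op 5 (reset): HEAD=main@A [fix=B main=A work=B]
After op 6 (checkout): HEAD=work@B [fix=B main=A work=B]
After op 7 (reset): HEAD=work@A [fix=B main=A work=A]
After op 8 (commit): HEAD=work@D [fix=B main=A work=D]
After op 9 (checkout): HEAD=main@A [fix=B main=A work=D]
After op 10 (merge): HEAD=main@E [fix=B main=E work=D]
After op 11 (commit): HEAD=main@F [fix=B main=F work=D]
ancestors(D) = {A,D}; A in? yes
ancestors(B) = {A,B}; F in? no
ancestors(C) = {A,B,C}; A in? yes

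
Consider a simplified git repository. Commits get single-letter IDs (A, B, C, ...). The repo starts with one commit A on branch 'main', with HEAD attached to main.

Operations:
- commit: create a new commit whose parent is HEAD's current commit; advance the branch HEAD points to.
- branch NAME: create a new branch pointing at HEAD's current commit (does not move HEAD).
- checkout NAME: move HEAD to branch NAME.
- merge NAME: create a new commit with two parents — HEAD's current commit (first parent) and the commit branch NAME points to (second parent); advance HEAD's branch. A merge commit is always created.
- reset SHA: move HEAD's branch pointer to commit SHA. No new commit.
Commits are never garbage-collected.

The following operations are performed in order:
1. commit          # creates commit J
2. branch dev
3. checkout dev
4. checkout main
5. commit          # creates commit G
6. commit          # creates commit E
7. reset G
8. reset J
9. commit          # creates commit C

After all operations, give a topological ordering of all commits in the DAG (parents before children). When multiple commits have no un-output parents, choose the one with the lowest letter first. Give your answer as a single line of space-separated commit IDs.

Answer: A J C G E

Derivation:
After op 1 (commit): HEAD=main@J [main=J]
After op 2 (branch): HEAD=main@J [dev=J main=J]
After op 3 (checkout): HEAD=dev@J [dev=J main=J]
After op 4 (checkout): HEAD=main@J [dev=J main=J]
After op 5 (commit): HEAD=main@G [dev=J main=G]
After op 6 (commit): HEAD=main@E [dev=J main=E]
After op 7 (reset): HEAD=main@G [dev=J main=G]
After op 8 (reset): HEAD=main@J [dev=J main=J]
After op 9 (commit): HEAD=main@C [dev=J main=C]
commit A: parents=[]
commit C: parents=['J']
commit E: parents=['G']
commit G: parents=['J']
commit J: parents=['A']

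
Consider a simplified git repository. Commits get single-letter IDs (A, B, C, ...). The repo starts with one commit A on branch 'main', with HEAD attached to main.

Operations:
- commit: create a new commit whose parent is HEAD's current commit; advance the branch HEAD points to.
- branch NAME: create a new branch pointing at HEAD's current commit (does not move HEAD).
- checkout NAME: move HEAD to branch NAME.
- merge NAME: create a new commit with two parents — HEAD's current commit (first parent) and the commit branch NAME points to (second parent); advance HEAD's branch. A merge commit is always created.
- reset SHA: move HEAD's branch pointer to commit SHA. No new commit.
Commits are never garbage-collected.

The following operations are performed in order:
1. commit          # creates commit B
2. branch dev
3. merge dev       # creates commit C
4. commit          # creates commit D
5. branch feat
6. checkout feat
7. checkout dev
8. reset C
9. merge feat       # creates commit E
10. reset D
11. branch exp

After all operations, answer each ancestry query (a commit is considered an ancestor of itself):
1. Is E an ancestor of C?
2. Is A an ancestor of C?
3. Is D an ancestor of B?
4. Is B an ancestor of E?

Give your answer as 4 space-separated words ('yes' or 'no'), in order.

Answer: no yes no yes

Derivation:
After op 1 (commit): HEAD=main@B [main=B]
After op 2 (branch): HEAD=main@B [dev=B main=B]
After op 3 (merge): HEAD=main@C [dev=B main=C]
After op 4 (commit): HEAD=main@D [dev=B main=D]
After op 5 (branch): HEAD=main@D [dev=B feat=D main=D]
After op 6 (checkout): HEAD=feat@D [dev=B feat=D main=D]
After op 7 (checkout): HEAD=dev@B [dev=B feat=D main=D]
After op 8 (reset): HEAD=dev@C [dev=C feat=D main=D]
After op 9 (merge): HEAD=dev@E [dev=E feat=D main=D]
After op 10 (reset): HEAD=dev@D [dev=D feat=D main=D]
After op 11 (branch): HEAD=dev@D [dev=D exp=D feat=D main=D]
ancestors(C) = {A,B,C}; E in? no
ancestors(C) = {A,B,C}; A in? yes
ancestors(B) = {A,B}; D in? no
ancestors(E) = {A,B,C,D,E}; B in? yes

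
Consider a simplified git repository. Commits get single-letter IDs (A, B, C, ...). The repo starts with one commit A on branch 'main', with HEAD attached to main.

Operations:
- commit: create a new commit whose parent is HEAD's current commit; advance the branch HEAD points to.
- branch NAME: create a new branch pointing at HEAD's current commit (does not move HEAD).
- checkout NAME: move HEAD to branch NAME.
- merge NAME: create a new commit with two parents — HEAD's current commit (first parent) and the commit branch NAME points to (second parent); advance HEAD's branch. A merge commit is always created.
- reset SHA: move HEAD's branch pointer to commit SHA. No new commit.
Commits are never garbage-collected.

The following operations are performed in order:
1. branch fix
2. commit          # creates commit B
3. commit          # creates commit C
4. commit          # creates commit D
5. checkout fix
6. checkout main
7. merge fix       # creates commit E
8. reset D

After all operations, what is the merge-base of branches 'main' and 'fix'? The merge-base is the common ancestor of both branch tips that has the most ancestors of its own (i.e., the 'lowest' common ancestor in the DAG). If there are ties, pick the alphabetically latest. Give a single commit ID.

After op 1 (branch): HEAD=main@A [fix=A main=A]
After op 2 (commit): HEAD=main@B [fix=A main=B]
After op 3 (commit): HEAD=main@C [fix=A main=C]
After op 4 (commit): HEAD=main@D [fix=A main=D]
After op 5 (checkout): HEAD=fix@A [fix=A main=D]
After op 6 (checkout): HEAD=main@D [fix=A main=D]
After op 7 (merge): HEAD=main@E [fix=A main=E]
After op 8 (reset): HEAD=main@D [fix=A main=D]
ancestors(main=D): ['A', 'B', 'C', 'D']
ancestors(fix=A): ['A']
common: ['A']

Answer: A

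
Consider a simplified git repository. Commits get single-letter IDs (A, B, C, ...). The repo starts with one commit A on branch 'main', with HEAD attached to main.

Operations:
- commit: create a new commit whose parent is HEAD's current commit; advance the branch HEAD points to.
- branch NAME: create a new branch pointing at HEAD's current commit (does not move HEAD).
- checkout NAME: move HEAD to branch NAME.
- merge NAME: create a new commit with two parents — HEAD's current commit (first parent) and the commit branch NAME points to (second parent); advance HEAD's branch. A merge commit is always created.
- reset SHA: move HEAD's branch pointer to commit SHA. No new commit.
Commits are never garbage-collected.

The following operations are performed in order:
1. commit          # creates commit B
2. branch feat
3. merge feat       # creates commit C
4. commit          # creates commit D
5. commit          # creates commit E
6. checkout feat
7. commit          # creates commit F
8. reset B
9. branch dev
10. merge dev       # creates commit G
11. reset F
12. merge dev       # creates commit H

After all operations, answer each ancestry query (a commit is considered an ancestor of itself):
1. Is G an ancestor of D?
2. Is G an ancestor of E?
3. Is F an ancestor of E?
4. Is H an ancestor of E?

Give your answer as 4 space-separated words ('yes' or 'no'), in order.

Answer: no no no no

Derivation:
After op 1 (commit): HEAD=main@B [main=B]
After op 2 (branch): HEAD=main@B [feat=B main=B]
After op 3 (merge): HEAD=main@C [feat=B main=C]
After op 4 (commit): HEAD=main@D [feat=B main=D]
After op 5 (commit): HEAD=main@E [feat=B main=E]
After op 6 (checkout): HEAD=feat@B [feat=B main=E]
After op 7 (commit): HEAD=feat@F [feat=F main=E]
After op 8 (reset): HEAD=feat@B [feat=B main=E]
After op 9 (branch): HEAD=feat@B [dev=B feat=B main=E]
After op 10 (merge): HEAD=feat@G [dev=B feat=G main=E]
After op 11 (reset): HEAD=feat@F [dev=B feat=F main=E]
After op 12 (merge): HEAD=feat@H [dev=B feat=H main=E]
ancestors(D) = {A,B,C,D}; G in? no
ancestors(E) = {A,B,C,D,E}; G in? no
ancestors(E) = {A,B,C,D,E}; F in? no
ancestors(E) = {A,B,C,D,E}; H in? no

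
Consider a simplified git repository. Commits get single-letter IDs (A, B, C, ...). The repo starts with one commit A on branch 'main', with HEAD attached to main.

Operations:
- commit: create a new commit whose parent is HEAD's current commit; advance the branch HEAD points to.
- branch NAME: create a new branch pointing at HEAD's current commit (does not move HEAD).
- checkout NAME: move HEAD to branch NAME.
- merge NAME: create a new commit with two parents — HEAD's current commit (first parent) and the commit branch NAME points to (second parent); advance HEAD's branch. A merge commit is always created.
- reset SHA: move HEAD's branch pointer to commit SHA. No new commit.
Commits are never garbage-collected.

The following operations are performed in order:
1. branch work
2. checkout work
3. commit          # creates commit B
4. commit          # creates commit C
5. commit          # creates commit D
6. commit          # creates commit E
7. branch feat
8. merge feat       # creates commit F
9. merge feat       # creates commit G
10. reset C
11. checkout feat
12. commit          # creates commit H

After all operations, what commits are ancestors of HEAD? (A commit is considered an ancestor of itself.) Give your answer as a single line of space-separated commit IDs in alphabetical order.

After op 1 (branch): HEAD=main@A [main=A work=A]
After op 2 (checkout): HEAD=work@A [main=A work=A]
After op 3 (commit): HEAD=work@B [main=A work=B]
After op 4 (commit): HEAD=work@C [main=A work=C]
After op 5 (commit): HEAD=work@D [main=A work=D]
After op 6 (commit): HEAD=work@E [main=A work=E]
After op 7 (branch): HEAD=work@E [feat=E main=A work=E]
After op 8 (merge): HEAD=work@F [feat=E main=A work=F]
After op 9 (merge): HEAD=work@G [feat=E main=A work=G]
After op 10 (reset): HEAD=work@C [feat=E main=A work=C]
After op 11 (checkout): HEAD=feat@E [feat=E main=A work=C]
After op 12 (commit): HEAD=feat@H [feat=H main=A work=C]

Answer: A B C D E H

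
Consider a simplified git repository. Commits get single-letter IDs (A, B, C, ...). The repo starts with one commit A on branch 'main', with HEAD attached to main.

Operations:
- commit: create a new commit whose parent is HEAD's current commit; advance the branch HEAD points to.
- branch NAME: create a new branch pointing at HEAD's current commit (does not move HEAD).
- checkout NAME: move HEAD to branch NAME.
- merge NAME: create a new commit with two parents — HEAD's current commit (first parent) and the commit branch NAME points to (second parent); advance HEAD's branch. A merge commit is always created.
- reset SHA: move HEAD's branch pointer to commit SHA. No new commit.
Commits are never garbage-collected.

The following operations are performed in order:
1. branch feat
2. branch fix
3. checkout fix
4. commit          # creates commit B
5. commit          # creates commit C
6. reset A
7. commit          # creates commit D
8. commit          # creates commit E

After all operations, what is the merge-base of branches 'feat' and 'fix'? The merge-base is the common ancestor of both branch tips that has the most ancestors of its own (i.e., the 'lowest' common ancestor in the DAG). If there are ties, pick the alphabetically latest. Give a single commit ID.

After op 1 (branch): HEAD=main@A [feat=A main=A]
After op 2 (branch): HEAD=main@A [feat=A fix=A main=A]
After op 3 (checkout): HEAD=fix@A [feat=A fix=A main=A]
After op 4 (commit): HEAD=fix@B [feat=A fix=B main=A]
After op 5 (commit): HEAD=fix@C [feat=A fix=C main=A]
After op 6 (reset): HEAD=fix@A [feat=A fix=A main=A]
After op 7 (commit): HEAD=fix@D [feat=A fix=D main=A]
After op 8 (commit): HEAD=fix@E [feat=A fix=E main=A]
ancestors(feat=A): ['A']
ancestors(fix=E): ['A', 'D', 'E']
common: ['A']

Answer: A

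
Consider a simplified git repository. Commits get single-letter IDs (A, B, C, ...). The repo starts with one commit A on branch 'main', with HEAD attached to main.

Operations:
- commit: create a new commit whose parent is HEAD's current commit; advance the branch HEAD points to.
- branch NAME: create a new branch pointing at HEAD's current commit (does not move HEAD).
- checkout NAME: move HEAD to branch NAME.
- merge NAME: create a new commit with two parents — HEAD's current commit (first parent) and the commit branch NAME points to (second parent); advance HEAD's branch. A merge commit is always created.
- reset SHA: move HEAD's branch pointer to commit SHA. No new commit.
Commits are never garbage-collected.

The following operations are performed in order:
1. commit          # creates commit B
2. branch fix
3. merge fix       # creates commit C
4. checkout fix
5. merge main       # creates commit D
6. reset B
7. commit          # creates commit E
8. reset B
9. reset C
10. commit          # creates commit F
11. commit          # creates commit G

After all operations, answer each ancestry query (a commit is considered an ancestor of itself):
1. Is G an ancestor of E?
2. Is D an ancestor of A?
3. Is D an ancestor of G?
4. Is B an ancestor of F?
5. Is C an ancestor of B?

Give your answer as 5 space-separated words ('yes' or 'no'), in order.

After op 1 (commit): HEAD=main@B [main=B]
After op 2 (branch): HEAD=main@B [fix=B main=B]
After op 3 (merge): HEAD=main@C [fix=B main=C]
After op 4 (checkout): HEAD=fix@B [fix=B main=C]
After op 5 (merge): HEAD=fix@D [fix=D main=C]
After op 6 (reset): HEAD=fix@B [fix=B main=C]
After op 7 (commit): HEAD=fix@E [fix=E main=C]
After op 8 (reset): HEAD=fix@B [fix=B main=C]
After op 9 (reset): HEAD=fix@C [fix=C main=C]
After op 10 (commit): HEAD=fix@F [fix=F main=C]
After op 11 (commit): HEAD=fix@G [fix=G main=C]
ancestors(E) = {A,B,E}; G in? no
ancestors(A) = {A}; D in? no
ancestors(G) = {A,B,C,F,G}; D in? no
ancestors(F) = {A,B,C,F}; B in? yes
ancestors(B) = {A,B}; C in? no

Answer: no no no yes no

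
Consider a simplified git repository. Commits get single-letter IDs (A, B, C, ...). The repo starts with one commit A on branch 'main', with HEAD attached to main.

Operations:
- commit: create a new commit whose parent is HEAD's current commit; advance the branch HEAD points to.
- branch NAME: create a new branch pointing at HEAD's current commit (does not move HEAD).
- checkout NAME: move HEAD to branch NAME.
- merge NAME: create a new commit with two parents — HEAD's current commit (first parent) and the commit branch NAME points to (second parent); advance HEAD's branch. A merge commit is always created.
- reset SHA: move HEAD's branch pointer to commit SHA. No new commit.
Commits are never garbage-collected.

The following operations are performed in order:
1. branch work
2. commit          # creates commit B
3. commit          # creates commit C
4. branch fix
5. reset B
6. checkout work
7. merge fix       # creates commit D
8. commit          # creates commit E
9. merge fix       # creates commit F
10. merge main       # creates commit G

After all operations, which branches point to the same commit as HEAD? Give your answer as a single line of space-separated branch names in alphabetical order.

After op 1 (branch): HEAD=main@A [main=A work=A]
After op 2 (commit): HEAD=main@B [main=B work=A]
After op 3 (commit): HEAD=main@C [main=C work=A]
After op 4 (branch): HEAD=main@C [fix=C main=C work=A]
After op 5 (reset): HEAD=main@B [fix=C main=B work=A]
After op 6 (checkout): HEAD=work@A [fix=C main=B work=A]
After op 7 (merge): HEAD=work@D [fix=C main=B work=D]
After op 8 (commit): HEAD=work@E [fix=C main=B work=E]
After op 9 (merge): HEAD=work@F [fix=C main=B work=F]
After op 10 (merge): HEAD=work@G [fix=C main=B work=G]

Answer: work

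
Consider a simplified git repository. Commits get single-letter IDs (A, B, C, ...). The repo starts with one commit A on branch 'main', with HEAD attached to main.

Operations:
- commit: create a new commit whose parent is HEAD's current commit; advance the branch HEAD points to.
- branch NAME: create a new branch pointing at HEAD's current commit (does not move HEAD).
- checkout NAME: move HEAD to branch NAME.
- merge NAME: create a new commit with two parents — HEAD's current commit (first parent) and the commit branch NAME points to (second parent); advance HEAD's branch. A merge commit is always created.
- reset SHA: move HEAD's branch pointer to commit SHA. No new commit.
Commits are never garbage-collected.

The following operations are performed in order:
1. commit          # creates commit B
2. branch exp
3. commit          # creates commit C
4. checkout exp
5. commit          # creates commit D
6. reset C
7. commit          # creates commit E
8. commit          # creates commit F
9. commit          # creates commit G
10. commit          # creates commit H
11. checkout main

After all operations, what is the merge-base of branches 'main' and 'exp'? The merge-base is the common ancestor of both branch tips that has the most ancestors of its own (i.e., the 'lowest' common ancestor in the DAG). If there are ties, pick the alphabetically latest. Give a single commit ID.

Answer: C

Derivation:
After op 1 (commit): HEAD=main@B [main=B]
After op 2 (branch): HEAD=main@B [exp=B main=B]
After op 3 (commit): HEAD=main@C [exp=B main=C]
After op 4 (checkout): HEAD=exp@B [exp=B main=C]
After op 5 (commit): HEAD=exp@D [exp=D main=C]
After op 6 (reset): HEAD=exp@C [exp=C main=C]
After op 7 (commit): HEAD=exp@E [exp=E main=C]
After op 8 (commit): HEAD=exp@F [exp=F main=C]
After op 9 (commit): HEAD=exp@G [exp=G main=C]
After op 10 (commit): HEAD=exp@H [exp=H main=C]
After op 11 (checkout): HEAD=main@C [exp=H main=C]
ancestors(main=C): ['A', 'B', 'C']
ancestors(exp=H): ['A', 'B', 'C', 'E', 'F', 'G', 'H']
common: ['A', 'B', 'C']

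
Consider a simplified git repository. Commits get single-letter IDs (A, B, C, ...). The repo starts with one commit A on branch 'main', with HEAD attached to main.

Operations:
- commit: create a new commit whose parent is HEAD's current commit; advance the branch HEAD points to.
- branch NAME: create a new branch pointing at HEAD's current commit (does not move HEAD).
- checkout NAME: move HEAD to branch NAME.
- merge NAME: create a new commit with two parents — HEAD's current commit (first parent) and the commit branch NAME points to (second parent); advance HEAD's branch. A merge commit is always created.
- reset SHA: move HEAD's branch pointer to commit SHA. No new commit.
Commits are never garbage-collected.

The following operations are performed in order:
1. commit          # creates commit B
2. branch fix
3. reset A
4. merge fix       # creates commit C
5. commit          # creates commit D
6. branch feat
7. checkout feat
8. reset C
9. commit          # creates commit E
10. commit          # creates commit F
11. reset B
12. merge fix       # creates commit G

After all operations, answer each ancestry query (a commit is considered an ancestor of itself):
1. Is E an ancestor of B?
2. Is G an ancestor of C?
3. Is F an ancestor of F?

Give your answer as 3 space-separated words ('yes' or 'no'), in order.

Answer: no no yes

Derivation:
After op 1 (commit): HEAD=main@B [main=B]
After op 2 (branch): HEAD=main@B [fix=B main=B]
After op 3 (reset): HEAD=main@A [fix=B main=A]
After op 4 (merge): HEAD=main@C [fix=B main=C]
After op 5 (commit): HEAD=main@D [fix=B main=D]
After op 6 (branch): HEAD=main@D [feat=D fix=B main=D]
After op 7 (checkout): HEAD=feat@D [feat=D fix=B main=D]
After op 8 (reset): HEAD=feat@C [feat=C fix=B main=D]
After op 9 (commit): HEAD=feat@E [feat=E fix=B main=D]
After op 10 (commit): HEAD=feat@F [feat=F fix=B main=D]
After op 11 (reset): HEAD=feat@B [feat=B fix=B main=D]
After op 12 (merge): HEAD=feat@G [feat=G fix=B main=D]
ancestors(B) = {A,B}; E in? no
ancestors(C) = {A,B,C}; G in? no
ancestors(F) = {A,B,C,E,F}; F in? yes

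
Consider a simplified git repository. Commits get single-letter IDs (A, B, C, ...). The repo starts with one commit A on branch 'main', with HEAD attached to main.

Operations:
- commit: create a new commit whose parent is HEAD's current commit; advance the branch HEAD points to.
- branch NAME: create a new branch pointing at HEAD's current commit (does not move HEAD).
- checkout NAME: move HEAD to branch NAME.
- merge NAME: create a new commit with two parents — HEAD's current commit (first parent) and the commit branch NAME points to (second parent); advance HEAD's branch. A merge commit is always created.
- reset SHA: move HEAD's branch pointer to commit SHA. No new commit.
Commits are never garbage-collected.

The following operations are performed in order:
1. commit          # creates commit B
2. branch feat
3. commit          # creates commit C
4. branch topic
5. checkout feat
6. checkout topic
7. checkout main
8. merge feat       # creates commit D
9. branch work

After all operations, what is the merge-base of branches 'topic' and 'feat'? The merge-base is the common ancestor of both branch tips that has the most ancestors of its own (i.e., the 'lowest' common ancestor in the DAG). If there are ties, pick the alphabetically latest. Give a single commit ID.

Answer: B

Derivation:
After op 1 (commit): HEAD=main@B [main=B]
After op 2 (branch): HEAD=main@B [feat=B main=B]
After op 3 (commit): HEAD=main@C [feat=B main=C]
After op 4 (branch): HEAD=main@C [feat=B main=C topic=C]
After op 5 (checkout): HEAD=feat@B [feat=B main=C topic=C]
After op 6 (checkout): HEAD=topic@C [feat=B main=C topic=C]
After op 7 (checkout): HEAD=main@C [feat=B main=C topic=C]
After op 8 (merge): HEAD=main@D [feat=B main=D topic=C]
After op 9 (branch): HEAD=main@D [feat=B main=D topic=C work=D]
ancestors(topic=C): ['A', 'B', 'C']
ancestors(feat=B): ['A', 'B']
common: ['A', 'B']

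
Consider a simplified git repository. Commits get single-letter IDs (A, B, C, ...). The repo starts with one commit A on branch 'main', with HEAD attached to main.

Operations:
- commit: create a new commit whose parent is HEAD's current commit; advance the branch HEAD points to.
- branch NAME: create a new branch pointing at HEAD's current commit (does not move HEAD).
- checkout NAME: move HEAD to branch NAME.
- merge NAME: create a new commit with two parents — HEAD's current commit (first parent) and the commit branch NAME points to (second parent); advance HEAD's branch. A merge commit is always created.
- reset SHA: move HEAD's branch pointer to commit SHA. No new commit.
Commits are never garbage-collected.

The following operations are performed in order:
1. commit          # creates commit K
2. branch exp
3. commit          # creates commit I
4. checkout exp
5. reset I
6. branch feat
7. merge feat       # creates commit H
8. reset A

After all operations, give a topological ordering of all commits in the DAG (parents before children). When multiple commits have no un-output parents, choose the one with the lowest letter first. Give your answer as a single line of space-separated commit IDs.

Answer: A K I H

Derivation:
After op 1 (commit): HEAD=main@K [main=K]
After op 2 (branch): HEAD=main@K [exp=K main=K]
After op 3 (commit): HEAD=main@I [exp=K main=I]
After op 4 (checkout): HEAD=exp@K [exp=K main=I]
After op 5 (reset): HEAD=exp@I [exp=I main=I]
After op 6 (branch): HEAD=exp@I [exp=I feat=I main=I]
After op 7 (merge): HEAD=exp@H [exp=H feat=I main=I]
After op 8 (reset): HEAD=exp@A [exp=A feat=I main=I]
commit A: parents=[]
commit H: parents=['I', 'I']
commit I: parents=['K']
commit K: parents=['A']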